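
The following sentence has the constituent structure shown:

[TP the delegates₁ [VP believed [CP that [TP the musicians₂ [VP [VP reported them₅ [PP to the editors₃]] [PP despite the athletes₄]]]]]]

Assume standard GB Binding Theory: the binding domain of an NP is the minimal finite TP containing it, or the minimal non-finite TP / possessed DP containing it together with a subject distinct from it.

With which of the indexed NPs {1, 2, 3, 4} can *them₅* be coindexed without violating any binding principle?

*them* is a pronoun, so Principle B applies: it must be free in its binding domain.
Binding domain of *them₅*: the embedded TP, whose subject is the musicians₂.
*the delegates₁* c-commands the pronoun but from outside its binding domain, and is not c-commanded by it → coindexation permitted.
*the musicians₂* c-commands the pronoun within its binding domain → coindexation would violate Principle B.
*the editors₃*: the pronoun c-commands this R-expression → coindexation would violate Principle C on *the editors₃*.
*the athletes₄* and the pronoun do not c-command one another → neither Principle B nor Principle C is at stake; coindexation permitted.

{1, 4}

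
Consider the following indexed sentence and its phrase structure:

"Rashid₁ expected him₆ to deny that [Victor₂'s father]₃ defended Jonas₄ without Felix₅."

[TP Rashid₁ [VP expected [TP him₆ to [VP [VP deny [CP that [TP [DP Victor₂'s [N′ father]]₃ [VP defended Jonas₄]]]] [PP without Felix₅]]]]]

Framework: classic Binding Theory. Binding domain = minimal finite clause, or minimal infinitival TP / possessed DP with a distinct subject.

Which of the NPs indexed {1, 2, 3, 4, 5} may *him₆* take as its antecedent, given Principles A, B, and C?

none

*him* is a pronoun, so Principle B applies: it must be free in its binding domain.
Binding domain of *him₆*: the matrix TP, whose subject is Rashid₁.
*Rashid₁* c-commands the pronoun within its binding domain → coindexation would violate Principle B.
*Victor₂*: the pronoun c-commands this R-expression → coindexation would violate Principle C on *Victor₂*.
*[Victor₂'s father]₃*: the pronoun c-commands this R-expression → coindexation would violate Principle C on *[Victor₂'s father]₃*.
*Jonas₄*: the pronoun c-commands this R-expression → coindexation would violate Principle C on *Jonas₄*.
*Felix₅*: the pronoun c-commands this R-expression → coindexation would violate Principle C on *Felix₅*.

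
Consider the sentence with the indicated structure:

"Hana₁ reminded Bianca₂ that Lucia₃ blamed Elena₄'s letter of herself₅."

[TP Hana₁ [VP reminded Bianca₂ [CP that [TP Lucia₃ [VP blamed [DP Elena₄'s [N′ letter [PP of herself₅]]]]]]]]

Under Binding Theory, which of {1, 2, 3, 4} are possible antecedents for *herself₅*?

{4}

*herself* is an anaphor, so Principle A applies: it must be bound in its binding domain.
Binding domain of *herself₅*: the possessed DP, whose subject is Elena₄.
*Hana₁* c-commands the anaphor but is outside its binding domain → cannot satisfy Principle A.
*Bianca₂* c-commands the anaphor but is outside its binding domain → cannot satisfy Principle A.
*Lucia₃* c-commands the anaphor but is outside its binding domain → cannot satisfy Principle A.
*Elena₄* c-commands the anaphor within its binding domain → licit binder.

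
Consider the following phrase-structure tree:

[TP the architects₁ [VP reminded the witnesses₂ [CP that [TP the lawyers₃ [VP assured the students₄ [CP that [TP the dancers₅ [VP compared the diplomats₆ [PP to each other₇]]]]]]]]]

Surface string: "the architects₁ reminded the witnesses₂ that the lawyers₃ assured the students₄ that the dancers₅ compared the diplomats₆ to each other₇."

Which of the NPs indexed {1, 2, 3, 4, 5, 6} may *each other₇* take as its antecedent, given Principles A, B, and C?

*each other* is an anaphor, so Principle A applies: it must be bound in its binding domain.
Binding domain of *each other₇*: the embedded TP, whose subject is the dancers₅.
*the architects₁* c-commands the anaphor but is outside its binding domain → cannot satisfy Principle A.
*the witnesses₂* c-commands the anaphor but is outside its binding domain → cannot satisfy Principle A.
*the lawyers₃* c-commands the anaphor but is outside its binding domain → cannot satisfy Principle A.
*the students₄* c-commands the anaphor but is outside its binding domain → cannot satisfy Principle A.
*the dancers₅* c-commands the anaphor within its binding domain → licit binder.
*the diplomats₆* c-commands the anaphor within its binding domain → licit binder.

{5, 6}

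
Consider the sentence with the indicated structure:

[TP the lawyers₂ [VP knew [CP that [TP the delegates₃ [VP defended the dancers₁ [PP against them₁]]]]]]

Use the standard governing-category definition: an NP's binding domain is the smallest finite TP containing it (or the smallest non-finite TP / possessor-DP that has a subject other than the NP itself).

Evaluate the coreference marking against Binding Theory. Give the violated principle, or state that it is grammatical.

The two coindexed NPs are *the dancers₁* and *them₁*.
*them₁* is a pronoun. Its binding domain is the embedded TP, whose subject is the delegates₃.
*the dancers₁* c-commands it within that domain and carries the same index.
The pronoun is locally bound → Principle B violation.

Principle B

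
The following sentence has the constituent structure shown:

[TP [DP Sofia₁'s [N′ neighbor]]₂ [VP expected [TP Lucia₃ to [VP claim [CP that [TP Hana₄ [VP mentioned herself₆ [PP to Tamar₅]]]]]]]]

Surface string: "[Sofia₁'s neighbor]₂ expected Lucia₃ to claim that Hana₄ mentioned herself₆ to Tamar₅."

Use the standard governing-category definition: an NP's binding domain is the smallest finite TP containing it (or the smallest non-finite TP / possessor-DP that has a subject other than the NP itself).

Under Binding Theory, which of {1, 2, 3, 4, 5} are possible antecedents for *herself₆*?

{4}

*herself* is an anaphor, so Principle A applies: it must be bound in its binding domain.
Binding domain of *herself₆*: the embedded TP, whose subject is Hana₄.
*Sofia₁* does not c-command the anaphor → cannot bind it.
*[Sofia₁'s neighbor]₂* c-commands the anaphor but is outside its binding domain → cannot satisfy Principle A.
*Lucia₃* c-commands the anaphor but is outside its binding domain → cannot satisfy Principle A.
*Hana₄* c-commands the anaphor within its binding domain → licit binder.
*Tamar₅* does not c-command the anaphor → cannot bind it.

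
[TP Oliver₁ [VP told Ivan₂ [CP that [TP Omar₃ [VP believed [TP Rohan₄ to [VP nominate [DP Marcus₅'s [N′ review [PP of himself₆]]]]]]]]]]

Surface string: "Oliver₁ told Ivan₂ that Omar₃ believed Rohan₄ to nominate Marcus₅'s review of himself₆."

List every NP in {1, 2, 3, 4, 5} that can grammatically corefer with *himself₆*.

{5}

*himself* is an anaphor, so Principle A applies: it must be bound in its binding domain.
Binding domain of *himself₆*: the possessed DP, whose subject is Marcus₅.
*Oliver₁* c-commands the anaphor but is outside its binding domain → cannot satisfy Principle A.
*Ivan₂* c-commands the anaphor but is outside its binding domain → cannot satisfy Principle A.
*Omar₃* c-commands the anaphor but is outside its binding domain → cannot satisfy Principle A.
*Rohan₄* c-commands the anaphor but is outside its binding domain → cannot satisfy Principle A.
*Marcus₅* c-commands the anaphor within its binding domain → licit binder.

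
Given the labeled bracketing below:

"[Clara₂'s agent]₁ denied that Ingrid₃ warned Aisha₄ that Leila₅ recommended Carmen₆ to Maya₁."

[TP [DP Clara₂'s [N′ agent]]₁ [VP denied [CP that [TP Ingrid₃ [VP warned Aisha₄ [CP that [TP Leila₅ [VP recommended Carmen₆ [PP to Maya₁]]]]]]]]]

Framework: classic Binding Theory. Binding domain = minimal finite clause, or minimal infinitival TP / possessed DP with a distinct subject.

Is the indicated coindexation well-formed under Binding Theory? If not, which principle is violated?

Principle C

The two coindexed NPs are *[Clara₂'s agent]₁* and *Maya₁*.
*Maya₁* is an R-expression. Principle C requires it to be free everywhere.
*[Clara₂'s agent]₁* c-commands it and carries the same index.
The R-expression is bound → Principle C violation.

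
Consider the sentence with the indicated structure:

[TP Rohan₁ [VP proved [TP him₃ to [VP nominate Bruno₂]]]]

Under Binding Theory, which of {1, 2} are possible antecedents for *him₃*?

*him* is a pronoun, so Principle B applies: it must be free in its binding domain.
Binding domain of *him₃*: the matrix TP, whose subject is Rohan₁.
*Rohan₁* c-commands the pronoun within its binding domain → coindexation would violate Principle B.
*Bruno₂*: the pronoun c-commands this R-expression → coindexation would violate Principle C on *Bruno₂*.

none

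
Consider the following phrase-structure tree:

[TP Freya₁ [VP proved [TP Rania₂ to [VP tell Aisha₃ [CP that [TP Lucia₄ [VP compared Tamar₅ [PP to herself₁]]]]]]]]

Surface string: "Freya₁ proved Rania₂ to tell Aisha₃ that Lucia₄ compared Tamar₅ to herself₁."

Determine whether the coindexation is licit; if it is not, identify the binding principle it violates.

The two coindexed NPs are *Freya₁* and *herself₁*.
*herself₁* is an anaphor. Principle A requires it to be bound within its binding domain — the embedded TP, whose subject is Lucia₄.
Within that domain it is c-commanded by *Lucia₄*, *Tamar₅*, none of which share its index.
*Freya₁* does c-command the anaphor, but from outside its binding domain.
The anaphor is unbound in its domain → Principle A violation.

Principle A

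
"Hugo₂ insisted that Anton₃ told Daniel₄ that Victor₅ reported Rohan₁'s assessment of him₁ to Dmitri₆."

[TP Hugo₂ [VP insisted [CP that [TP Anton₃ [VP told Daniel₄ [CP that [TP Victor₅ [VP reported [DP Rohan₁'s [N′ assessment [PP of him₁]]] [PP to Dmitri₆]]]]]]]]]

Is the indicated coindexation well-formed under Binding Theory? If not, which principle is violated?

The two coindexed NPs are *Rohan₁* and *him₁*.
*him₁* is a pronoun. Its binding domain is the possessed DP, whose subject is Rohan₁.
*Rohan₁* c-commands it within that domain and carries the same index.
The pronoun is locally bound → Principle B violation.

Principle B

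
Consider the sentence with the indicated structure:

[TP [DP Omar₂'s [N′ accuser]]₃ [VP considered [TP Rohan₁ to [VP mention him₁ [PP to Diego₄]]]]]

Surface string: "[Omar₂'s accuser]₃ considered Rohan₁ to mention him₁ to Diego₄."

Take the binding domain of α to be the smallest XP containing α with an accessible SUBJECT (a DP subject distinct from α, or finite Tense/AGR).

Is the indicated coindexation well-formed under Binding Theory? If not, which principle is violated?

Principle B

The two coindexed NPs are *Rohan₁* and *him₁*.
*him₁* is a pronoun. Its binding domain is the embedded TP, whose subject is Rohan₁.
*Rohan₁* c-commands it within that domain and carries the same index.
The pronoun is locally bound → Principle B violation.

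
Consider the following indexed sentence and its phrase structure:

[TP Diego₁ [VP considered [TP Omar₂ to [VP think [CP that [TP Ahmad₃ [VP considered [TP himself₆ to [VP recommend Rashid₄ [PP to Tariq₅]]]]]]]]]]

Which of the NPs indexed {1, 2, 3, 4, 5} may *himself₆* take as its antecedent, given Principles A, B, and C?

*himself* is an anaphor, so Principle A applies: it must be bound in its binding domain.
Binding domain of *himself₆*: the embedded TP, whose subject is Ahmad₃.
*Diego₁* c-commands the anaphor but is outside its binding domain → cannot satisfy Principle A.
*Omar₂* c-commands the anaphor but is outside its binding domain → cannot satisfy Principle A.
*Ahmad₃* c-commands the anaphor within its binding domain → licit binder.
*Rashid₄* does not c-command the anaphor → cannot bind it.
*Tariq₅* does not c-command the anaphor → cannot bind it.

{3}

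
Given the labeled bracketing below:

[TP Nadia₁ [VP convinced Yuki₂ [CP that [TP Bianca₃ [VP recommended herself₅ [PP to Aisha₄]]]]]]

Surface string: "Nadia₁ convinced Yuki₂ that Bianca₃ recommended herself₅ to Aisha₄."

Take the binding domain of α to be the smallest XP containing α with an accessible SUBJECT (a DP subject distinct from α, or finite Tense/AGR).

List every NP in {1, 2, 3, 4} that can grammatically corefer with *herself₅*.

*herself* is an anaphor, so Principle A applies: it must be bound in its binding domain.
Binding domain of *herself₅*: the embedded TP, whose subject is Bianca₃.
*Nadia₁* c-commands the anaphor but is outside its binding domain → cannot satisfy Principle A.
*Yuki₂* c-commands the anaphor but is outside its binding domain → cannot satisfy Principle A.
*Bianca₃* c-commands the anaphor within its binding domain → licit binder.
*Aisha₄* does not c-command the anaphor → cannot bind it.

{3}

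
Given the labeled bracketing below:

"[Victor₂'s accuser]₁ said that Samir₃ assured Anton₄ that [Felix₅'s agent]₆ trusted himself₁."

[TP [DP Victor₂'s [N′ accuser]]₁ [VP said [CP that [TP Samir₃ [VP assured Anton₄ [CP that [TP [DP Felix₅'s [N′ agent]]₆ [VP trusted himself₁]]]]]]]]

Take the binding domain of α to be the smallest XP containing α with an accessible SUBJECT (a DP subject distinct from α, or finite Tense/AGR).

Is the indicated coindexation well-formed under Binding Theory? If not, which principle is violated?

The two coindexed NPs are *[Victor₂'s accuser]₁* and *himself₁*.
*himself₁* is an anaphor. Principle A requires it to be bound within its binding domain — the embedded TP, whose subject is [Felix₅'s agent]₆.
Within that domain it is c-commanded by *[Felix₅'s agent]₆*, which does not share its index.
*[Victor₂'s accuser]₁* does c-command the anaphor, but from outside its binding domain.
The anaphor is unbound in its domain → Principle A violation.

Principle A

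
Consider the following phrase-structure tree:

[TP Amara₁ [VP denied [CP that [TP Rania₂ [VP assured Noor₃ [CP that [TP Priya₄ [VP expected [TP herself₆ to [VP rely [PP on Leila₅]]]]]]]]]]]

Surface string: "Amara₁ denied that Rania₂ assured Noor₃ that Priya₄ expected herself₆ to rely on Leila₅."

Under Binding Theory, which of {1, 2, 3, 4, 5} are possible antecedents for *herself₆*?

*herself* is an anaphor, so Principle A applies: it must be bound in its binding domain.
Binding domain of *herself₆*: the embedded TP, whose subject is Priya₄.
*Amara₁* c-commands the anaphor but is outside its binding domain → cannot satisfy Principle A.
*Rania₂* c-commands the anaphor but is outside its binding domain → cannot satisfy Principle A.
*Noor₃* c-commands the anaphor but is outside its binding domain → cannot satisfy Principle A.
*Priya₄* c-commands the anaphor within its binding domain → licit binder.
*Leila₅* does not c-command the anaphor → cannot bind it.

{4}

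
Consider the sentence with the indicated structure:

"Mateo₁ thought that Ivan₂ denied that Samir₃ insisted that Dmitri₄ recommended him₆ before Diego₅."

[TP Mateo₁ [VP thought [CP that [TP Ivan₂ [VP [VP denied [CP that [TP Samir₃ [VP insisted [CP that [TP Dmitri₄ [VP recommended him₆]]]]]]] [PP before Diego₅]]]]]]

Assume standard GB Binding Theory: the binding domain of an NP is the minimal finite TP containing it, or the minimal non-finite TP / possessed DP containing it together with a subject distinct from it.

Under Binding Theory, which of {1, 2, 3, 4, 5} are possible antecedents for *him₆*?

{1, 2, 3, 5}

*him* is a pronoun, so Principle B applies: it must be free in its binding domain.
Binding domain of *him₆*: the embedded TP, whose subject is Dmitri₄.
*Mateo₁* c-commands the pronoun but from outside its binding domain, and is not c-commanded by it → coindexation permitted.
*Ivan₂* c-commands the pronoun but from outside its binding domain, and is not c-commanded by it → coindexation permitted.
*Samir₃* c-commands the pronoun but from outside its binding domain, and is not c-commanded by it → coindexation permitted.
*Dmitri₄* c-commands the pronoun within its binding domain → coindexation would violate Principle B.
*Diego₅* and the pronoun do not c-command one another → neither Principle B nor Principle C is at stake; coindexation permitted.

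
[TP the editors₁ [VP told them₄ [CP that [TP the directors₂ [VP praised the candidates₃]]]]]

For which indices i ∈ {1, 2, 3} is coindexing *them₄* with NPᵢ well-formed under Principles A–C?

*them* is a pronoun, so Principle B applies: it must be free in its binding domain.
Binding domain of *them₄*: the matrix TP, whose subject is the editors₁.
*the editors₁* c-commands the pronoun within its binding domain → coindexation would violate Principle B.
*the directors₂*: the pronoun c-commands this R-expression → coindexation would violate Principle C on *the directors₂*.
*the candidates₃*: the pronoun c-commands this R-expression → coindexation would violate Principle C on *the candidates₃*.

none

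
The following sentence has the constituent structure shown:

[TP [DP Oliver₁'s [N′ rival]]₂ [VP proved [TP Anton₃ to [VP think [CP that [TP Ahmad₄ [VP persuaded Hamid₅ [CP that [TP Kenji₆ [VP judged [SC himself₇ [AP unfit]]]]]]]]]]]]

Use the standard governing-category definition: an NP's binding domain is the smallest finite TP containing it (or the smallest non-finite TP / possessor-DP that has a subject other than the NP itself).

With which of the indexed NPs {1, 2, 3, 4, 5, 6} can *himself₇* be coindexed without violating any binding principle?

*himself* is an anaphor, so Principle A applies: it must be bound in its binding domain.
Binding domain of *himself₇*: the embedded TP, whose subject is Kenji₆.
*Oliver₁* does not c-command the anaphor → cannot bind it.
*[Oliver₁'s rival]₂* c-commands the anaphor but is outside its binding domain → cannot satisfy Principle A.
*Anton₃* c-commands the anaphor but is outside its binding domain → cannot satisfy Principle A.
*Ahmad₄* c-commands the anaphor but is outside its binding domain → cannot satisfy Principle A.
*Hamid₅* c-commands the anaphor but is outside its binding domain → cannot satisfy Principle A.
*Kenji₆* c-commands the anaphor within its binding domain → licit binder.

{6}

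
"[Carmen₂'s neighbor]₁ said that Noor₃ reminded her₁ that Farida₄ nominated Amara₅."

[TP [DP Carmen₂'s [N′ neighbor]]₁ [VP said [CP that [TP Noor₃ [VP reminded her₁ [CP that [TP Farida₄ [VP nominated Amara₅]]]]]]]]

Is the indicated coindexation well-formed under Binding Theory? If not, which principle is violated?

The two coindexed NPs are *[Carmen₂'s neighbor]₁* and *her₁*.
*her₁* is a pronoun; its binding domain is the embedded TP, whose subject is Noor₃. Within that domain it is c-commanded only by *Noor₃*, which carries a different index — the pronoun is free locally, so Principle B holds.
*[Carmen₂'s neighbor]₁* is an R-expression; *her₁* does not c-command it, and no other NP shares its index, so Principle C is satisfied.
All principles are respected.

grammatical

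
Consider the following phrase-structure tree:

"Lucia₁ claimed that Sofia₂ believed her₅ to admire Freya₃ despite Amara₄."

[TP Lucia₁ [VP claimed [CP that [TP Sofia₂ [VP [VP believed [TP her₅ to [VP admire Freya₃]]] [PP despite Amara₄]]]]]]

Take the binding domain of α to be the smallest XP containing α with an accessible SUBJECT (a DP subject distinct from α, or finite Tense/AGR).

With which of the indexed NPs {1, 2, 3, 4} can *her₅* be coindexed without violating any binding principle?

{1, 4}

*her* is a pronoun, so Principle B applies: it must be free in its binding domain.
Binding domain of *her₅*: the embedded TP, whose subject is Sofia₂.
*Lucia₁* c-commands the pronoun but from outside its binding domain, and is not c-commanded by it → coindexation permitted.
*Sofia₂* c-commands the pronoun within its binding domain → coindexation would violate Principle B.
*Freya₃*: the pronoun c-commands this R-expression → coindexation would violate Principle C on *Freya₃*.
*Amara₄* and the pronoun do not c-command one another → neither Principle B nor Principle C is at stake; coindexation permitted.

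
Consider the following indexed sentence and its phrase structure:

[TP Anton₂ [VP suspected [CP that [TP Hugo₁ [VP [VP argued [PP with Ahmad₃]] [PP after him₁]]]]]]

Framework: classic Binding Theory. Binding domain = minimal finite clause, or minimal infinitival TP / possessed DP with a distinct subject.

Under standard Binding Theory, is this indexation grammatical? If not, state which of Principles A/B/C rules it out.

Principle B

The two coindexed NPs are *Hugo₁* and *him₁*.
*him₁* is a pronoun. Its binding domain is the embedded TP, whose subject is Hugo₁.
*Hugo₁* c-commands it within that domain and carries the same index.
The pronoun is locally bound → Principle B violation.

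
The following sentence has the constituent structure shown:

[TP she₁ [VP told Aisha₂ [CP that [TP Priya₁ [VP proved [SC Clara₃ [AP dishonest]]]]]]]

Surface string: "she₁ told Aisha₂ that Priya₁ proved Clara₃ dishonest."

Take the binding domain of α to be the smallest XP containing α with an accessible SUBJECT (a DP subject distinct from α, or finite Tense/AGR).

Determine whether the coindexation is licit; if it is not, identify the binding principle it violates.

The two coindexed NPs are *she₁* and *Priya₁*.
*Priya₁* is an R-expression. Principle C requires it to be free everywhere.
*she₁* c-commands it and carries the same index.
The R-expression is bound → Principle C violation.

Principle C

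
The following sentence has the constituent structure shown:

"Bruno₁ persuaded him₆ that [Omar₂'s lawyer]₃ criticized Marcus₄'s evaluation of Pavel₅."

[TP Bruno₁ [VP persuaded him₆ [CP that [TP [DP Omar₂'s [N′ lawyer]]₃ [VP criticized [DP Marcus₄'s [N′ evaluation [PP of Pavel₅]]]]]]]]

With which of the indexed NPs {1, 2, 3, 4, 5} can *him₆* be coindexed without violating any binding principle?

none

*him* is a pronoun, so Principle B applies: it must be free in its binding domain.
Binding domain of *him₆*: the matrix TP, whose subject is Bruno₁.
*Bruno₁* c-commands the pronoun within its binding domain → coindexation would violate Principle B.
*Omar₂*: the pronoun c-commands this R-expression → coindexation would violate Principle C on *Omar₂*.
*[Omar₂'s lawyer]₃*: the pronoun c-commands this R-expression → coindexation would violate Principle C on *[Omar₂'s lawyer]₃*.
*Marcus₄*: the pronoun c-commands this R-expression → coindexation would violate Principle C on *Marcus₄*.
*Pavel₅*: the pronoun c-commands this R-expression → coindexation would violate Principle C on *Pavel₅*.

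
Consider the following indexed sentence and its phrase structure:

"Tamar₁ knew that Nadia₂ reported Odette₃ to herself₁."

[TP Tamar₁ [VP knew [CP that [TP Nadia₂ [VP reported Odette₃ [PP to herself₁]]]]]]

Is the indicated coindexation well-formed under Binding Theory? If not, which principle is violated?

Principle A

The two coindexed NPs are *Tamar₁* and *herself₁*.
*herself₁* is an anaphor. Principle A requires it to be bound within its binding domain — the embedded TP, whose subject is Nadia₂.
Within that domain it is c-commanded by *Nadia₂*, *Odette₃*, none of which share its index.
*Tamar₁* does c-command the anaphor, but from outside its binding domain.
The anaphor is unbound in its domain → Principle A violation.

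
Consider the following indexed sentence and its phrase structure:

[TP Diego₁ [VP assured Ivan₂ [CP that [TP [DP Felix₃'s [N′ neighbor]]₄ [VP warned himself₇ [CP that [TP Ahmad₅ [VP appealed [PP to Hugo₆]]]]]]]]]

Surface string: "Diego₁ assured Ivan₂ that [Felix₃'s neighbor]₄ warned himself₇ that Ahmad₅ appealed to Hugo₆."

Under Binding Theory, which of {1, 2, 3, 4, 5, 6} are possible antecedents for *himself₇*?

*himself* is an anaphor, so Principle A applies: it must be bound in its binding domain.
Binding domain of *himself₇*: the embedded TP, whose subject is [Felix₃'s neighbor]₄.
*Diego₁* c-commands the anaphor but is outside its binding domain → cannot satisfy Principle A.
*Ivan₂* c-commands the anaphor but is outside its binding domain → cannot satisfy Principle A.
*Felix₃* does not c-command the anaphor → cannot bind it.
*[Felix₃'s neighbor]₄* c-commands the anaphor within its binding domain → licit binder.
*Ahmad₅* does not c-command the anaphor → cannot bind it.
*Hugo₆* does not c-command the anaphor → cannot bind it.

{4}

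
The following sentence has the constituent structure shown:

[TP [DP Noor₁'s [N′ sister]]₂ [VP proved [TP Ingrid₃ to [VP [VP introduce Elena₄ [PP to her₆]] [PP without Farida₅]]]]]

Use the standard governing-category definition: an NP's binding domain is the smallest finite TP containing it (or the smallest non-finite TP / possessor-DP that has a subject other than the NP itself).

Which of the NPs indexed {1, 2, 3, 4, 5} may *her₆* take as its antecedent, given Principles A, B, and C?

*her* is a pronoun, so Principle B applies: it must be free in its binding domain.
Binding domain of *her₆*: the embedded TP, whose subject is Ingrid₃.
*Noor₁* and the pronoun do not c-command one another → neither Principle B nor Principle C is at stake; coindexation permitted.
*[Noor₁'s sister]₂* c-commands the pronoun but from outside its binding domain, and is not c-commanded by it → coindexation permitted.
*Ingrid₃* c-commands the pronoun within its binding domain → coindexation would violate Principle B.
*Elena₄* c-commands the pronoun within its binding domain → coindexation would violate Principle B.
*Farida₅* and the pronoun do not c-command one another → neither Principle B nor Principle C is at stake; coindexation permitted.

{1, 2, 5}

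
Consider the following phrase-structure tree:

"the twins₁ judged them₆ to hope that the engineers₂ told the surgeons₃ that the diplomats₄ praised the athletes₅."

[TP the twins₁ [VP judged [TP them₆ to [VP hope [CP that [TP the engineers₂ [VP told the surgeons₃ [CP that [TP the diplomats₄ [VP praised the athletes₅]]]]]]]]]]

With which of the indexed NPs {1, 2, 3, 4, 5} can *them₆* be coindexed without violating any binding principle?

*them* is a pronoun, so Principle B applies: it must be free in its binding domain.
Binding domain of *them₆*: the matrix TP, whose subject is the twins₁.
*the twins₁* c-commands the pronoun within its binding domain → coindexation would violate Principle B.
*the engineers₂*: the pronoun c-commands this R-expression → coindexation would violate Principle C on *the engineers₂*.
*the surgeons₃*: the pronoun c-commands this R-expression → coindexation would violate Principle C on *the surgeons₃*.
*the diplomats₄*: the pronoun c-commands this R-expression → coindexation would violate Principle C on *the diplomats₄*.
*the athletes₅*: the pronoun c-commands this R-expression → coindexation would violate Principle C on *the athletes₅*.

none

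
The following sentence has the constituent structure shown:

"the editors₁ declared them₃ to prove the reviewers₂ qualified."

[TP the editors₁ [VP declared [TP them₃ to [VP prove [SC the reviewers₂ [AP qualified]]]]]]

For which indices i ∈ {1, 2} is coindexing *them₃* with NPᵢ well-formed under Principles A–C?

none

*them* is a pronoun, so Principle B applies: it must be free in its binding domain.
Binding domain of *them₃*: the matrix TP, whose subject is the editors₁.
*the editors₁* c-commands the pronoun within its binding domain → coindexation would violate Principle B.
*the reviewers₂*: the pronoun c-commands this R-expression → coindexation would violate Principle C on *the reviewers₂*.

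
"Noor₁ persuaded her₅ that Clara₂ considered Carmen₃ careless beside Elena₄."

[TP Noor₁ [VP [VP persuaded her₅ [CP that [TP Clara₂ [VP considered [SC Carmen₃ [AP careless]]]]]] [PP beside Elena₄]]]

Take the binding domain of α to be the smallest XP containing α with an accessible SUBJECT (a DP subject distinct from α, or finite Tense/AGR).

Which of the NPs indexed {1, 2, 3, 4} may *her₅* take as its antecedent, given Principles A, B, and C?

{4}

*her* is a pronoun, so Principle B applies: it must be free in its binding domain.
Binding domain of *her₅*: the matrix TP, whose subject is Noor₁.
*Noor₁* c-commands the pronoun within its binding domain → coindexation would violate Principle B.
*Clara₂*: the pronoun c-commands this R-expression → coindexation would violate Principle C on *Clara₂*.
*Carmen₃*: the pronoun c-commands this R-expression → coindexation would violate Principle C on *Carmen₃*.
*Elena₄* and the pronoun do not c-command one another → neither Principle B nor Principle C is at stake; coindexation permitted.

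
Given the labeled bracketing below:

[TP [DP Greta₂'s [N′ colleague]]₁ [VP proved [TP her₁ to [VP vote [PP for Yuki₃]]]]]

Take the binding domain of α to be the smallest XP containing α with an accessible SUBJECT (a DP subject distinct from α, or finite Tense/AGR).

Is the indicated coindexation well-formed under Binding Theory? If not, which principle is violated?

Principle B

The two coindexed NPs are *[Greta₂'s colleague]₁* and *her₁*.
*her₁* is a pronoun. Its binding domain is the matrix TP, whose subject is [Greta₂'s colleague]₁.
*[Greta₂'s colleague]₁* c-commands it within that domain and carries the same index.
The pronoun is locally bound → Principle B violation.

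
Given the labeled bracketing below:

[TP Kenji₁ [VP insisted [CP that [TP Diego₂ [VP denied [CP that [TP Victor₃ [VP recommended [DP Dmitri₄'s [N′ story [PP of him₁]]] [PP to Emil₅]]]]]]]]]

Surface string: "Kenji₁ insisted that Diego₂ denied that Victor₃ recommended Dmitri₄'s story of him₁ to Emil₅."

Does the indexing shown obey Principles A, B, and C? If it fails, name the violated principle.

The two coindexed NPs are *Kenji₁* and *him₁*.
*him₁* is a pronoun; its binding domain is the possessed DP, whose subject is Dmitri₄. Within that domain it is c-commanded only by *Dmitri₄*, which carries a different index — the pronoun is free locally, so Principle B holds.
*Kenji₁* is an R-expression; *him₁* does not c-command it, and no other NP shares its index, so Principle C is satisfied.
All principles are respected.

grammatical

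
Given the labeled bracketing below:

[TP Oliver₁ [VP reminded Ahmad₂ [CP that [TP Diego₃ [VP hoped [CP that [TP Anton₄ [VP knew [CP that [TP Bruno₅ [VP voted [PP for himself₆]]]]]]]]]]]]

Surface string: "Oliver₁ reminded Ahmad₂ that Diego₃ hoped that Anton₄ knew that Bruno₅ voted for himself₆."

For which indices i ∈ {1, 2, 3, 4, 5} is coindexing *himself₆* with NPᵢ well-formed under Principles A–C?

*himself* is an anaphor, so Principle A applies: it must be bound in its binding domain.
Binding domain of *himself₆*: the embedded TP, whose subject is Bruno₅.
*Oliver₁* c-commands the anaphor but is outside its binding domain → cannot satisfy Principle A.
*Ahmad₂* c-commands the anaphor but is outside its binding domain → cannot satisfy Principle A.
*Diego₃* c-commands the anaphor but is outside its binding domain → cannot satisfy Principle A.
*Anton₄* c-commands the anaphor but is outside its binding domain → cannot satisfy Principle A.
*Bruno₅* c-commands the anaphor within its binding domain → licit binder.

{5}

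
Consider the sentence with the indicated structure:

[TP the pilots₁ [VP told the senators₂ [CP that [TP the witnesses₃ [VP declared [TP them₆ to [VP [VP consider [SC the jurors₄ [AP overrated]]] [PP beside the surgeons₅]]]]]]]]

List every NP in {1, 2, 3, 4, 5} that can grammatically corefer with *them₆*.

*them* is a pronoun, so Principle B applies: it must be free in its binding domain.
Binding domain of *them₆*: the embedded TP, whose subject is the witnesses₃.
*the pilots₁* c-commands the pronoun but from outside its binding domain, and is not c-commanded by it → coindexation permitted.
*the senators₂* c-commands the pronoun but from outside its binding domain, and is not c-commanded by it → coindexation permitted.
*the witnesses₃* c-commands the pronoun within its binding domain → coindexation would violate Principle B.
*the jurors₄*: the pronoun c-commands this R-expression → coindexation would violate Principle C on *the jurors₄*.
*the surgeons₅*: the pronoun c-commands this R-expression → coindexation would violate Principle C on *the surgeons₅*.

{1, 2}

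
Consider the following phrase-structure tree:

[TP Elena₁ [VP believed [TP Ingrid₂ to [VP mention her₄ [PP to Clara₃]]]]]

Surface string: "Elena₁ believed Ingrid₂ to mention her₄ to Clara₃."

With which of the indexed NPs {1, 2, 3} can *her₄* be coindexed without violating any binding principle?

*her* is a pronoun, so Principle B applies: it must be free in its binding domain.
Binding domain of *her₄*: the embedded TP, whose subject is Ingrid₂.
*Elena₁* c-commands the pronoun but from outside its binding domain, and is not c-commanded by it → coindexation permitted.
*Ingrid₂* c-commands the pronoun within its binding domain → coindexation would violate Principle B.
*Clara₃*: the pronoun c-commands this R-expression → coindexation would violate Principle C on *Clara₃*.

{1}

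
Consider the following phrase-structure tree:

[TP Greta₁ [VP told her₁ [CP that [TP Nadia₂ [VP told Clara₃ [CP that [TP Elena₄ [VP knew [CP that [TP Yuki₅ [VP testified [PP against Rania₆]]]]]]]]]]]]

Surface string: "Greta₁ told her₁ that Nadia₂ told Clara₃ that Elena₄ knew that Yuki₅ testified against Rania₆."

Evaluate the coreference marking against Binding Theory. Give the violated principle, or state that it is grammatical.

Principle B

The two coindexed NPs are *Greta₁* and *her₁*.
*her₁* is a pronoun. Its binding domain is the matrix TP, whose subject is Greta₁.
*Greta₁* c-commands it within that domain and carries the same index.
The pronoun is locally bound → Principle B violation.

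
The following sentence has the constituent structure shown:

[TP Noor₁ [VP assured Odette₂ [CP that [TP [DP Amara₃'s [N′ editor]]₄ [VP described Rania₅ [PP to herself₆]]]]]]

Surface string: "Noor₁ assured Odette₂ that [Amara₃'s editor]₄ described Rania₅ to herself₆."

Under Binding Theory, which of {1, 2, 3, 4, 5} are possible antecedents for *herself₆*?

*herself* is an anaphor, so Principle A applies: it must be bound in its binding domain.
Binding domain of *herself₆*: the embedded TP, whose subject is [Amara₃'s editor]₄.
*Noor₁* c-commands the anaphor but is outside its binding domain → cannot satisfy Principle A.
*Odette₂* c-commands the anaphor but is outside its binding domain → cannot satisfy Principle A.
*Amara₃* does not c-command the anaphor → cannot bind it.
*[Amara₃'s editor]₄* c-commands the anaphor within its binding domain → licit binder.
*Rania₅* c-commands the anaphor within its binding domain → licit binder.

{4, 5}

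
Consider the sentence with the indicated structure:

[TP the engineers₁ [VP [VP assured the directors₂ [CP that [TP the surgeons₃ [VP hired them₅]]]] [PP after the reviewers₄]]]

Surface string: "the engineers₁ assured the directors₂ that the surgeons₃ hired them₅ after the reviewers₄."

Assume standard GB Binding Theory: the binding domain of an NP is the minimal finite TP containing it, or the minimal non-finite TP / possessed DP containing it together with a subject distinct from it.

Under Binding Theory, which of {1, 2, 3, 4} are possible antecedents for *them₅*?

{1, 2, 4}

*them* is a pronoun, so Principle B applies: it must be free in its binding domain.
Binding domain of *them₅*: the embedded TP, whose subject is the surgeons₃.
*the engineers₁* c-commands the pronoun but from outside its binding domain, and is not c-commanded by it → coindexation permitted.
*the directors₂* c-commands the pronoun but from outside its binding domain, and is not c-commanded by it → coindexation permitted.
*the surgeons₃* c-commands the pronoun within its binding domain → coindexation would violate Principle B.
*the reviewers₄* and the pronoun do not c-command one another → neither Principle B nor Principle C is at stake; coindexation permitted.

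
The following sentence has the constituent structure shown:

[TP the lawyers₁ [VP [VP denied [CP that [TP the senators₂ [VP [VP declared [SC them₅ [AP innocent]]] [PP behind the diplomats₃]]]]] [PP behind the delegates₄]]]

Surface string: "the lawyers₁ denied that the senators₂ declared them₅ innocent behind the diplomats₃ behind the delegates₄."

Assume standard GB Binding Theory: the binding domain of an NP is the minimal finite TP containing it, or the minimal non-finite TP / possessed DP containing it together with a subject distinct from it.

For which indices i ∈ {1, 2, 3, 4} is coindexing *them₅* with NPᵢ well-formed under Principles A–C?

*them* is a pronoun, so Principle B applies: it must be free in its binding domain.
Binding domain of *them₅*: the embedded TP, whose subject is the senators₂.
*the lawyers₁* c-commands the pronoun but from outside its binding domain, and is not c-commanded by it → coindexation permitted.
*the senators₂* c-commands the pronoun within its binding domain → coindexation would violate Principle B.
*the diplomats₃* and the pronoun do not c-command one another → neither Principle B nor Principle C is at stake; coindexation permitted.
*the delegates₄* and the pronoun do not c-command one another → neither Principle B nor Principle C is at stake; coindexation permitted.

{1, 3, 4}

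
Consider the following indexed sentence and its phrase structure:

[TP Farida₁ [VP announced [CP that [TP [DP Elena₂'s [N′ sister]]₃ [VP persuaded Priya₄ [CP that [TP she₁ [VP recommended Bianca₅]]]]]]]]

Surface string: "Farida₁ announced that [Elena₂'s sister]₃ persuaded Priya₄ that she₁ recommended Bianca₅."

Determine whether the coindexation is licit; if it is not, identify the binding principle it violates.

grammatical

The two coindexed NPs are *Farida₁* and *she₁*.
*she₁* is a pronoun; nothing c-commands it within its binding domain (the embedded TP.), so Principle B holds trivially.
*Farida₁* is an R-expression; *she₁* does not c-command it, and no other NP shares its index, so Principle C is satisfied.
All principles are respected.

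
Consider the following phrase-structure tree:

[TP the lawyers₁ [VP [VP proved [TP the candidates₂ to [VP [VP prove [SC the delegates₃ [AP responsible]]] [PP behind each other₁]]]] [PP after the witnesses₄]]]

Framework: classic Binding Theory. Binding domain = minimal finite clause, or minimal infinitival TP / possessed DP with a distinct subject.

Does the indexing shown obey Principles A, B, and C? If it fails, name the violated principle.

Principle A

The two coindexed NPs are *the lawyers₁* and *each other₁*.
*each other₁* is an anaphor. Principle A requires it to be bound within its binding domain — the embedded TP, whose subject is the candidates₂.
Within that domain it is c-commanded by *the candidates₂*, which does not share its index.
*the lawyers₁* does c-command the anaphor, but from outside its binding domain.
The anaphor is unbound in its domain → Principle A violation.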